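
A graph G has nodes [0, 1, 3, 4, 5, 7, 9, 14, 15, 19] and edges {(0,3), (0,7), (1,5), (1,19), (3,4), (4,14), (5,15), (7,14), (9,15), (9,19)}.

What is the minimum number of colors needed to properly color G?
Clique number ω(G) = 2 (lower bound: χ ≥ ω).
Odd cycle [1, 19, 9, 15, 5] needs 3 colors (χ ≥ 3).
The coloring below uses 3 colors, so χ(G) = 3.
A valid 3-coloring: color 1: [0, 14, 15, 19]; color 2: [1, 4, 7, 9]; color 3: [3, 5].

χ(G) = 3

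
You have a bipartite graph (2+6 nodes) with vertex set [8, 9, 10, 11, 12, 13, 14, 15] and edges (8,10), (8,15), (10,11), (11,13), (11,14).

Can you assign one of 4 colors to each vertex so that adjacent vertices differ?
A valid 4-coloring: color 1: [8, 9, 11, 12]; color 2: [10, 13, 14, 15].
(χ(G) = 2 ≤ 4.)

Yes, G is 4-colorable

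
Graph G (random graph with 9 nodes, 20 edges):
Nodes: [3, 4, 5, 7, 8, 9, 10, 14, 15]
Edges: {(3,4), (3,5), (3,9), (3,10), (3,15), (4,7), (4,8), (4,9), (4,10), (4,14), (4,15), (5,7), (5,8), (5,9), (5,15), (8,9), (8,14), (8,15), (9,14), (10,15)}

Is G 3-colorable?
No, G is not 3-colorable

The clique on vertices [4, 8, 9, 14] has size 4 > 3, so it alone needs 4 colors.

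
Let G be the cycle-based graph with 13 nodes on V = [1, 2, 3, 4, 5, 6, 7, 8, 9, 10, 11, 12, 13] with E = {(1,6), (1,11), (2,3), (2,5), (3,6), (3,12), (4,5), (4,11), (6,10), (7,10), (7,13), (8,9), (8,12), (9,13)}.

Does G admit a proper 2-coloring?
Odd cycle [3, 2, 5, 4, 11, 1, 6] needs 3 colors (χ ≥ 3).
Hence χ(G) ≥ 3 > 2, so no proper 2-coloring exists.

No, G is not 2-colorable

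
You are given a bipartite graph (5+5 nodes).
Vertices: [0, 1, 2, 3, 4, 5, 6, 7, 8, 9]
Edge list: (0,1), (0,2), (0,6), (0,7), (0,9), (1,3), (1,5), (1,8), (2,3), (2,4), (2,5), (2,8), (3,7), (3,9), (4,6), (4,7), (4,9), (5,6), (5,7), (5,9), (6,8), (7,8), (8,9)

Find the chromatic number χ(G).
Clique number ω(G) = 2 (lower bound: χ ≥ ω).
The graph is bipartite (no odd cycle), so 2 colors suffice: χ(G) = 2.
A valid 2-coloring: color 1: [1, 2, 6, 7, 9]; color 2: [0, 3, 4, 5, 8].

χ(G) = 2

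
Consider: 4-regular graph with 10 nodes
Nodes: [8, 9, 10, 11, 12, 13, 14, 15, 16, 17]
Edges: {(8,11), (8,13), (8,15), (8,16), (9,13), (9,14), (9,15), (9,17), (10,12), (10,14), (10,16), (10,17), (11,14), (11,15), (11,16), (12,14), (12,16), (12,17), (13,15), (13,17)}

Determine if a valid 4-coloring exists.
A valid 4-coloring: color 1: [8, 9, 10]; color 2: [14, 15, 16, 17]; color 3: [11, 12, 13].
(χ(G) = 3 ≤ 4.)

Yes, G is 4-colorable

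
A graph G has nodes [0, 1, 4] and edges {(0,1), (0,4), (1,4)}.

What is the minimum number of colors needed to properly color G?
χ(G) = 3

Clique number ω(G) = 3 (lower bound: χ ≥ ω).
The clique on [0, 1, 4] has size 3, forcing χ ≥ 3, and the coloring below uses 3 colors, so χ(G) = 3.
A valid 3-coloring: color 1: [1]; color 2: [0]; color 3: [4].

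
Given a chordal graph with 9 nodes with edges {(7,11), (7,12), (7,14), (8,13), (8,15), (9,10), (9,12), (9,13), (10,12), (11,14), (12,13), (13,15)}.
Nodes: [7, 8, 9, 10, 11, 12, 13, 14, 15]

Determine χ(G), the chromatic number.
Clique number ω(G) = 3 (lower bound: χ ≥ ω).
The clique on [8, 13, 15] has size 3, forcing χ ≥ 3, and the coloring below uses 3 colors, so χ(G) = 3.
A valid 3-coloring: color 1: [11, 12, 15]; color 2: [7, 10, 13]; color 3: [8, 9, 14].

χ(G) = 3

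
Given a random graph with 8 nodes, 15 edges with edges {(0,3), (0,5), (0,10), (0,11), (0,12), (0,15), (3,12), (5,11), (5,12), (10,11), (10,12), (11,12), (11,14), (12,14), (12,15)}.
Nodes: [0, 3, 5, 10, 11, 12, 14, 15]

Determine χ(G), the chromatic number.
Clique number ω(G) = 4 (lower bound: χ ≥ ω).
The clique on [0, 10, 11, 12] has size 4, forcing χ ≥ 4, and the coloring below uses 4 colors, so χ(G) = 4.
A valid 4-coloring: color 1: [12]; color 2: [0, 14]; color 3: [3, 11, 15]; color 4: [5, 10].

χ(G) = 4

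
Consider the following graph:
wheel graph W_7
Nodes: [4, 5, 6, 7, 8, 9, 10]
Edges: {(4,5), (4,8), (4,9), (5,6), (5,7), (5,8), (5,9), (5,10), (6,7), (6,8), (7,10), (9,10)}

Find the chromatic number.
Clique number ω(G) = 3 (lower bound: χ ≥ ω).
The clique on [5, 9, 10] has size 3, forcing χ ≥ 3, and the coloring below uses 3 colors, so χ(G) = 3.
A valid 3-coloring: color 1: [5]; color 2: [7, 8, 9]; color 3: [4, 6, 10].

χ(G) = 3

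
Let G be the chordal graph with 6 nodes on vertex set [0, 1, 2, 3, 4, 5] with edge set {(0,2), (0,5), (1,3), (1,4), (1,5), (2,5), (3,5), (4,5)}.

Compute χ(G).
Clique number ω(G) = 3 (lower bound: χ ≥ ω).
The clique on [0, 2, 5] has size 3, forcing χ ≥ 3, and the coloring below uses 3 colors, so χ(G) = 3.
A valid 3-coloring: color 1: [5]; color 2: [0, 1]; color 3: [2, 3, 4].

χ(G) = 3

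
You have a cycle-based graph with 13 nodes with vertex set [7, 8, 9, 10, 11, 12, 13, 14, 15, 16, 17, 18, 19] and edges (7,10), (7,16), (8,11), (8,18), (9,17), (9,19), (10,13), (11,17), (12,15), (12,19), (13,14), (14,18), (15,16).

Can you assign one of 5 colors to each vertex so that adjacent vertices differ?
A valid 5-coloring: color 1: [8, 10, 12, 14, 16, 17]; color 2: [7, 11, 13, 15, 18, 19]; color 3: [9].
(χ(G) = 3 ≤ 5.)

Yes, G is 5-colorable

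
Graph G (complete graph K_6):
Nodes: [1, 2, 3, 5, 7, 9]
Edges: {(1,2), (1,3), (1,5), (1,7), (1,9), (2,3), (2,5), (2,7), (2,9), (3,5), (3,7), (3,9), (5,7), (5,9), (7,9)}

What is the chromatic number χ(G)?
χ(G) = 6

Clique number ω(G) = 6 (lower bound: χ ≥ ω).
The clique on [1, 2, 3, 5, 7, 9] has size 6, forcing χ ≥ 6, and the coloring below uses 6 colors, so χ(G) = 6.
A valid 6-coloring: color 1: [9]; color 2: [5]; color 3: [2]; color 4: [1]; color 5: [3]; color 6: [7].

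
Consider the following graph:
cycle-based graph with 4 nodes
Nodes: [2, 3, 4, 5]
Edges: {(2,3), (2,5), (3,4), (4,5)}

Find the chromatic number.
χ(G) = 2

Clique number ω(G) = 2 (lower bound: χ ≥ ω).
The graph is bipartite (no odd cycle), so 2 colors suffice: χ(G) = 2.
A valid 2-coloring: color 1: [2, 4]; color 2: [3, 5].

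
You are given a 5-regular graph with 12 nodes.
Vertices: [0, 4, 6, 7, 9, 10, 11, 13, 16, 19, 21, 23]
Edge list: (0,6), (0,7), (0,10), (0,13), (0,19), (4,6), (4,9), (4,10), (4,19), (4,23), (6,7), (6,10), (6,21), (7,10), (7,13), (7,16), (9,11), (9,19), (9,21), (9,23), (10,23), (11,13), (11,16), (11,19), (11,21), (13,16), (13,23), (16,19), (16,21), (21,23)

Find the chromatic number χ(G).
χ(G) = 4

Clique number ω(G) = 4 (lower bound: χ ≥ ω).
The clique on [0, 6, 7, 10] has size 4, forcing χ ≥ 4, and the coloring below uses 4 colors, so χ(G) = 4.
A valid 4-coloring: color 1: [4, 7, 11]; color 2: [10, 13, 19, 21]; color 3: [6, 9, 16]; color 4: [0, 23].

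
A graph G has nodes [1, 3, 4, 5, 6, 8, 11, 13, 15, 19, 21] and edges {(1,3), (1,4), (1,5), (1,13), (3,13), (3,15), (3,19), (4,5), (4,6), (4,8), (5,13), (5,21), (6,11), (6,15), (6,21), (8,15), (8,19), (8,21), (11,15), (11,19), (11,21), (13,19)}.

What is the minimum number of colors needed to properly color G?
Clique number ω(G) = 3 (lower bound: χ ≥ ω).
The clique on [1, 3, 13] has size 3, forcing χ ≥ 3, and the coloring below uses 3 colors, so χ(G) = 3.
A valid 3-coloring: color 1: [3, 5, 8, 11]; color 2: [1, 6, 19]; color 3: [4, 13, 15, 21].

χ(G) = 3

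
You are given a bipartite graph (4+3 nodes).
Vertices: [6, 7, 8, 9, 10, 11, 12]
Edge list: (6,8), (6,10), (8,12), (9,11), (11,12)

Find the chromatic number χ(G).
χ(G) = 2

Clique number ω(G) = 2 (lower bound: χ ≥ ω).
The graph is bipartite (no odd cycle), so 2 colors suffice: χ(G) = 2.
A valid 2-coloring: color 1: [6, 7, 9, 12]; color 2: [8, 10, 11].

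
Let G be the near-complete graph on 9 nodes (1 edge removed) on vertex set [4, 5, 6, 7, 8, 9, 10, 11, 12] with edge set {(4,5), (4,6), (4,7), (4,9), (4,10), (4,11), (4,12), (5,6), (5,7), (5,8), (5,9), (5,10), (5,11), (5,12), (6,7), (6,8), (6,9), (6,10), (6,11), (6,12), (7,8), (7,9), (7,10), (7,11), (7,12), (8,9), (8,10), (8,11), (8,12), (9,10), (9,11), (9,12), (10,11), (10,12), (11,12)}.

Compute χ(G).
χ(G) = 8

Clique number ω(G) = 8 (lower bound: χ ≥ ω).
The clique on [5, 6, 7, 8, 9, 10, 11, 12] has size 8, forcing χ ≥ 8, and the coloring below uses 8 colors, so χ(G) = 8.
A valid 8-coloring: color 1: [6]; color 2: [10]; color 3: [12]; color 4: [7]; color 5: [11]; color 6: [9]; color 7: [5]; color 8: [4, 8].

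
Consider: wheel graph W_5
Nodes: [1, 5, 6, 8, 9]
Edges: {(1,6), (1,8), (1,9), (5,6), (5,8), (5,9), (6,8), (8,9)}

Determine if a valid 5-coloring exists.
Yes, G is 5-colorable

A valid 5-coloring: color 1: [8]; color 2: [1, 5]; color 3: [6, 9].
(χ(G) = 3 ≤ 5.)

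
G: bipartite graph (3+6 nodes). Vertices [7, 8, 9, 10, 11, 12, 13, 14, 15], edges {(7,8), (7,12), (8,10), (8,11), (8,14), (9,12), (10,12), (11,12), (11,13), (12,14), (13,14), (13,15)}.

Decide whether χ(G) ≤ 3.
Yes, G is 3-colorable

A valid 3-coloring: color 1: [8, 12, 13]; color 2: [7, 9, 10, 11, 14, 15].
(χ(G) = 2 ≤ 3.)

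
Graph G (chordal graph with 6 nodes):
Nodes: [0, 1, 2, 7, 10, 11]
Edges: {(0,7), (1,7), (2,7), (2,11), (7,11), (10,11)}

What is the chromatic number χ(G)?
χ(G) = 3

Clique number ω(G) = 3 (lower bound: χ ≥ ω).
The clique on [2, 7, 11] has size 3, forcing χ ≥ 3, and the coloring below uses 3 colors, so χ(G) = 3.
A valid 3-coloring: color 1: [7, 10]; color 2: [0, 1, 11]; color 3: [2].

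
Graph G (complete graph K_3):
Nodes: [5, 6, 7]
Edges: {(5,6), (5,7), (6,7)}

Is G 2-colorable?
No, G is not 2-colorable

The clique on vertices [5, 6, 7] has size 3 > 2, so it alone needs 3 colors.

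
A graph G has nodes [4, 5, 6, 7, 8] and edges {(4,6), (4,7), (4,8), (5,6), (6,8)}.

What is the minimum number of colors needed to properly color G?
χ(G) = 3

Clique number ω(G) = 3 (lower bound: χ ≥ ω).
The clique on [4, 6, 8] has size 3, forcing χ ≥ 3, and the coloring below uses 3 colors, so χ(G) = 3.
A valid 3-coloring: color 1: [6, 7]; color 2: [4, 5]; color 3: [8].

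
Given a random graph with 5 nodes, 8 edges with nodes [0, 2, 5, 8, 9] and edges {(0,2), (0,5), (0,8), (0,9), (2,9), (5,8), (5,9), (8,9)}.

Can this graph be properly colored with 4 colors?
A valid 4-coloring: color 1: [0]; color 2: [9]; color 3: [2, 8]; color 4: [5].
(χ(G) = 4 ≤ 4.)

Yes, G is 4-colorable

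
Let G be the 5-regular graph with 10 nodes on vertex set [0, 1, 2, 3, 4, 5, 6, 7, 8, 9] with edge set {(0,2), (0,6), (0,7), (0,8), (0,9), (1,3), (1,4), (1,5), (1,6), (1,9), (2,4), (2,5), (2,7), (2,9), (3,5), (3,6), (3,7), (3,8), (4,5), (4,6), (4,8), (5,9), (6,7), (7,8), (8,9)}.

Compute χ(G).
χ(G) = 4

Clique number ω(G) = 3 (lower bound: χ ≥ ω).
Suppose a proper 3-coloring c exists. The clique [0, 2, 7] takes 3 distinct colors; by symmetry let c(0) = 1, c(2) = 2, c(7) = 3.
- Vertex 6: neighbors [0, 7] already have colors [1, 3] ⇒ c(6) = 2.
- Vertex 3: neighbors [6, 7] already have colors [2, 3] ⇒ c(3) = 1.
- Vertex 1: neighbors [3, 6] already have colors [1, 2] ⇒ c(1) = 3.
- Vertex 5: neighbors [3, 2, 1] already have colors [1, 2, 3] — all 3 colors blocked. Contradiction.
The forced assignments end in a contradiction, so G has no proper 3-coloring (χ ≥ 4).
The coloring below uses 4 colors, so χ(G) = 4.
A valid 4-coloring: color 1: [3, 4, 9]; color 2: [0, 5]; color 3: [1, 7]; color 4: [2, 6, 8].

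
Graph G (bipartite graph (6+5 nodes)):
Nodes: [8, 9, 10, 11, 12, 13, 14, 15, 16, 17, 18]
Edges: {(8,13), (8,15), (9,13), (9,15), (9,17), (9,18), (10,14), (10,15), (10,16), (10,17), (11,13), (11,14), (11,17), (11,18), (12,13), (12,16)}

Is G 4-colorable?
Yes, G is 4-colorable

A valid 4-coloring: color 1: [13, 14, 15, 16, 17, 18]; color 2: [8, 9, 10, 11, 12].
(χ(G) = 2 ≤ 4.)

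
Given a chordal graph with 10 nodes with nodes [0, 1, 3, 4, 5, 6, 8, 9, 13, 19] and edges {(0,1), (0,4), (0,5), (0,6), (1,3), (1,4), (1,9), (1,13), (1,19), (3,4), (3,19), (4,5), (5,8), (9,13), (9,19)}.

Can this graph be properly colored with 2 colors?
The clique on vertices [0, 1, 4] has size 3 > 2, so it alone needs 3 colors.

No, G is not 2-colorable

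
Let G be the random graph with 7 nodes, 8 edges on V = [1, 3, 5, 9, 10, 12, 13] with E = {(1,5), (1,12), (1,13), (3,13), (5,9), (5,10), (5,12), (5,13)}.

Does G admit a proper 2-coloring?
The clique on vertices [1, 5, 12] has size 3 > 2, so it alone needs 3 colors.

No, G is not 2-colorable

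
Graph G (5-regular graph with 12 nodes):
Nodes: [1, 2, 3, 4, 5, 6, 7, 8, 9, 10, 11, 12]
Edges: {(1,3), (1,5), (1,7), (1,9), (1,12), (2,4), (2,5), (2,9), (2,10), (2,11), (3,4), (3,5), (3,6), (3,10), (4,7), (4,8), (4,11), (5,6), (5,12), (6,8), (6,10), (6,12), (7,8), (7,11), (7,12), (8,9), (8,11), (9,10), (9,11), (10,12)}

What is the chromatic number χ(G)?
χ(G) = 4

Clique number ω(G) = 4 (lower bound: χ ≥ ω).
The clique on [4, 7, 8, 11] has size 4, forcing χ ≥ 4, and the coloring below uses 4 colors, so χ(G) = 4.
A valid 4-coloring: color 1: [5, 7, 9]; color 2: [2, 3, 8, 12]; color 3: [1, 4, 10]; color 4: [6, 11].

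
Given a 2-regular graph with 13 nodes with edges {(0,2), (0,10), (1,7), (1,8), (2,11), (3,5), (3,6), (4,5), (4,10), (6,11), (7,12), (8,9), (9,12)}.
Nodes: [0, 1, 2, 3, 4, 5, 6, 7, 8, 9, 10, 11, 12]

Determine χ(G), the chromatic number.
Clique number ω(G) = 2 (lower bound: χ ≥ ω).
Odd cycle [9, 8, 1, 7, 12] needs 3 colors (χ ≥ 3).
The coloring below uses 3 colors, so χ(G) = 3.
A valid 3-coloring: color 1: [0, 3, 4, 7, 9, 11]; color 2: [2, 5, 6, 8, 10, 12]; color 3: [1].

χ(G) = 3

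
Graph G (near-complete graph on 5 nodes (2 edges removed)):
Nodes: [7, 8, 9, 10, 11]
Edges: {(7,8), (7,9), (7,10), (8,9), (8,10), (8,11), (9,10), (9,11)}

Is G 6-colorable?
A valid 6-coloring: color 1: [8]; color 2: [9]; color 3: [7, 11]; color 4: [10].
(χ(G) = 4 ≤ 6.)

Yes, G is 6-colorable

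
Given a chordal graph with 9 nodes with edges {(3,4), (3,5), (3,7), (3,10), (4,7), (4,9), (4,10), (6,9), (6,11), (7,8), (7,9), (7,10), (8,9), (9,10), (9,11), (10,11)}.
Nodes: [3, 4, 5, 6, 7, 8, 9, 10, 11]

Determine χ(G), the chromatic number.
χ(G) = 4

Clique number ω(G) = 4 (lower bound: χ ≥ ω).
The clique on [4, 7, 9, 10] has size 4, forcing χ ≥ 4, and the coloring below uses 4 colors, so χ(G) = 4.
A valid 4-coloring: color 1: [3, 9]; color 2: [5, 7, 11]; color 3: [6, 8, 10]; color 4: [4].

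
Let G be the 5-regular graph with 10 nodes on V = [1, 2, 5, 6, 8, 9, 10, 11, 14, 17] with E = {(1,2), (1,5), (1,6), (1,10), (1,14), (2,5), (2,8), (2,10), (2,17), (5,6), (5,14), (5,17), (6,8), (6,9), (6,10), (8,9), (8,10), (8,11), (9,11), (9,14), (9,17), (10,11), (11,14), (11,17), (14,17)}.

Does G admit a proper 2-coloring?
The clique on vertices [9, 11, 14, 17] has size 4 > 2, so it alone needs 4 colors.

No, G is not 2-colorable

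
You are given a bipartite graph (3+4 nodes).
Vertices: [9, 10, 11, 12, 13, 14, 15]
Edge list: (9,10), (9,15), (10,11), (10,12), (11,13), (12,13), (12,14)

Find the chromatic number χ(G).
χ(G) = 2

Clique number ω(G) = 2 (lower bound: χ ≥ ω).
The graph is bipartite (no odd cycle), so 2 colors suffice: χ(G) = 2.
A valid 2-coloring: color 1: [9, 11, 12]; color 2: [10, 13, 14, 15].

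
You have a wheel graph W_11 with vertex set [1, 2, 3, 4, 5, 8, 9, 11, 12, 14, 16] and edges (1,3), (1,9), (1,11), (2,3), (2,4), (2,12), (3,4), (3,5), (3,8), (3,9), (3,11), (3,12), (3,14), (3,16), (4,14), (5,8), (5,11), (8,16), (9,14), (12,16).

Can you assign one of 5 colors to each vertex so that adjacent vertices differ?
A valid 5-coloring: color 1: [3]; color 2: [1, 2, 5, 14, 16]; color 3: [4, 8, 9, 11, 12].
(χ(G) = 3 ≤ 5.)

Yes, G is 5-colorable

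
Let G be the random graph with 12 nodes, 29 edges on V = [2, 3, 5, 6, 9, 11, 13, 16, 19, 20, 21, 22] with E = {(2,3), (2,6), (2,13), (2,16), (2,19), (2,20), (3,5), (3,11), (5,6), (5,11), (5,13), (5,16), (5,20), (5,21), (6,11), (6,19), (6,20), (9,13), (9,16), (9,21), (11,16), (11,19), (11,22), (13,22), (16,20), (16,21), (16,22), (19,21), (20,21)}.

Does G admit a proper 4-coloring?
A valid 4-coloring: color 1: [2, 5, 9, 22]; color 2: [3, 6, 13, 16]; color 3: [11, 21]; color 4: [19, 20].
(χ(G) = 4 ≤ 4.)

Yes, G is 4-colorable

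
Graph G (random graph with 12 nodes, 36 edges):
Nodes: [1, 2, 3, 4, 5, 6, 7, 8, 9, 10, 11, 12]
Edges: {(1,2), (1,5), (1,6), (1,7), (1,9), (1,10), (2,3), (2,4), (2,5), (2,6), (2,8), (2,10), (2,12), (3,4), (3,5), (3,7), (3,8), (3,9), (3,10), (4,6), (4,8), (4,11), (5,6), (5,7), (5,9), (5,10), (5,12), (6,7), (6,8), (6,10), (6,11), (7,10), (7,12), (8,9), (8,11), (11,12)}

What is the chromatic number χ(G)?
Clique number ω(G) = 5 (lower bound: χ ≥ ω).
The clique on [1, 2, 5, 6, 10] has size 5, forcing χ ≥ 5, and the coloring below uses 5 colors, so χ(G) = 5.
A valid 5-coloring: color 1: [5, 8]; color 2: [3, 6, 12]; color 3: [2, 7, 9, 11]; color 4: [4, 10]; color 5: [1].

χ(G) = 5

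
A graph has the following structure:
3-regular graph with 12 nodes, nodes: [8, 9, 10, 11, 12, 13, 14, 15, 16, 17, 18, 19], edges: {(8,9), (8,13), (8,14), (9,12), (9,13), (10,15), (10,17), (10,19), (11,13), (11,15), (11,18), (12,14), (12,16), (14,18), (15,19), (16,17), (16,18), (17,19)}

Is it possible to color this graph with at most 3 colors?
A valid 3-coloring: color 1: [8, 12, 15, 17, 18]; color 2: [10, 13, 14, 16]; color 3: [9, 11, 19].
(χ(G) = 3 ≤ 3.)

Yes, G is 3-colorable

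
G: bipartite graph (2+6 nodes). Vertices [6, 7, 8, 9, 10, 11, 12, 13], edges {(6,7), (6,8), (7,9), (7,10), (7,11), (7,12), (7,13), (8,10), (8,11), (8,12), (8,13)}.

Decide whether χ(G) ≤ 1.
No, G is not 1-colorable

Edge (6,8) forces its endpoints to differ, so 1 color is not enough.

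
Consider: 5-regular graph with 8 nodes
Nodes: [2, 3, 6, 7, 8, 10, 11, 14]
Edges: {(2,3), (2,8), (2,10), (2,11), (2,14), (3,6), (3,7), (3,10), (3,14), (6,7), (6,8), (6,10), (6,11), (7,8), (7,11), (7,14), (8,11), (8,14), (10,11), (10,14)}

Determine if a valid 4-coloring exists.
A valid 4-coloring: color 1: [11, 14]; color 2: [7, 10]; color 3: [3, 8]; color 4: [2, 6].
(χ(G) = 4 ≤ 4.)

Yes, G is 4-colorable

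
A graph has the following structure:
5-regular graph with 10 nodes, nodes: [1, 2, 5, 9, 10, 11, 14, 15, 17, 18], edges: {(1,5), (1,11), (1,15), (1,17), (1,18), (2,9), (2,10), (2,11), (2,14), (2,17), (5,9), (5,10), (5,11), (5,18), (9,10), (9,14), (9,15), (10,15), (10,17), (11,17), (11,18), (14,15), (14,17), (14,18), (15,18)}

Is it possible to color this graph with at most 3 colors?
The clique on vertices [1, 5, 11, 18] has size 4 > 3, so it alone needs 4 colors.

No, G is not 3-colorable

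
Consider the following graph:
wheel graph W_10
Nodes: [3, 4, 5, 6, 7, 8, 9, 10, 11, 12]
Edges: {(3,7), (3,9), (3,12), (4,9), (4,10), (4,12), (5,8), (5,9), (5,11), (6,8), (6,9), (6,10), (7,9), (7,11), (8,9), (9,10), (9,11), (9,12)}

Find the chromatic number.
Clique number ω(G) = 3 (lower bound: χ ≥ ω).
Odd cycle [8, 5, 11, 7, 3, 12, 4, 10, 6] needs 3 colors (χ ≥ 3).
Vertex 9 is adjacent to every vertex of [3, 4, 5, 6, 7, 8, 10, 11, 12], which already need 3 colors among themselves, so 9 needs a new color (χ ≥ 4).
The coloring below uses 4 colors, so χ(G) = 4.
A valid 4-coloring: color 1: [9]; color 2: [3, 8, 10, 11]; color 3: [5, 6, 7, 12]; color 4: [4].

χ(G) = 4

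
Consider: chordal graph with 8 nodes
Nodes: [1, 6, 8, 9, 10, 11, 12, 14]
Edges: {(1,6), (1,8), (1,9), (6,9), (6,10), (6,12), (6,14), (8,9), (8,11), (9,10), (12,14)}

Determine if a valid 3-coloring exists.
A valid 3-coloring: color 1: [6, 8]; color 2: [9, 11, 14]; color 3: [1, 10, 12].
(χ(G) = 3 ≤ 3.)

Yes, G is 3-colorable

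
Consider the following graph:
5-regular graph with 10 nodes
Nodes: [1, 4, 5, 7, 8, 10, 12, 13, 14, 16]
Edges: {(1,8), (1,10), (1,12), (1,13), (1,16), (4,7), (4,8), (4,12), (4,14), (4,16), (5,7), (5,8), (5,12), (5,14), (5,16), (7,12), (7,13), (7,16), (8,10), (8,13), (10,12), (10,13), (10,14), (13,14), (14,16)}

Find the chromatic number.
Clique number ω(G) = 4 (lower bound: χ ≥ ω).
The clique on [1, 8, 10, 13] has size 4, forcing χ ≥ 4, and the coloring below uses 4 colors, so χ(G) = 4.
A valid 4-coloring: color 1: [4, 5, 10]; color 2: [1, 7, 14]; color 3: [12, 13, 16]; color 4: [8].

χ(G) = 4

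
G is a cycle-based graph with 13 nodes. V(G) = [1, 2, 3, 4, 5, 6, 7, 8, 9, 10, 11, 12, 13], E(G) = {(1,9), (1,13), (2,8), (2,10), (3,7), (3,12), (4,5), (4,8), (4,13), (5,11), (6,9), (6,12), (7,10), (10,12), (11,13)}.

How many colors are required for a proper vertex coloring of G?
Clique number ω(G) = 2 (lower bound: χ ≥ ω).
Odd cycle [9, 1, 13, 4, 8, 2, 10, 12, 6] needs 3 colors (χ ≥ 3).
The coloring below uses 3 colors, so χ(G) = 3.
A valid 3-coloring: color 1: [1, 2, 4, 7, 11, 12]; color 2: [3, 5, 8, 9, 10, 13]; color 3: [6].

χ(G) = 3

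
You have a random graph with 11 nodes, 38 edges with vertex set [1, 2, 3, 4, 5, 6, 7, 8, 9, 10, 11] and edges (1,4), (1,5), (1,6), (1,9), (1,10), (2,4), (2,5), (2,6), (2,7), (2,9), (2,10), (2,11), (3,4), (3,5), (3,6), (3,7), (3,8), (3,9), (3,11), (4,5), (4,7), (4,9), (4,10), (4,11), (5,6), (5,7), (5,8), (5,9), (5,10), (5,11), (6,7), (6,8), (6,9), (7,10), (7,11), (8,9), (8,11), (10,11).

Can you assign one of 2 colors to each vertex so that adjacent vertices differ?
The clique on vertices [2, 4, 5, 7, 10, 11] has size 6 > 2, so it alone needs 6 colors.

No, G is not 2-colorable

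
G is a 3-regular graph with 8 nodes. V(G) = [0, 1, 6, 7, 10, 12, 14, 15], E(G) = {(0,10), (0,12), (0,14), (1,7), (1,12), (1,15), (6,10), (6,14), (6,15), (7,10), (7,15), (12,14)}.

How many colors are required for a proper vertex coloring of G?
χ(G) = 3

Clique number ω(G) = 3 (lower bound: χ ≥ ω).
The clique on [0, 12, 14] has size 3, forcing χ ≥ 3, and the coloring below uses 3 colors, so χ(G) = 3.
A valid 3-coloring: color 1: [6, 7, 12]; color 2: [0, 15]; color 3: [1, 10, 14].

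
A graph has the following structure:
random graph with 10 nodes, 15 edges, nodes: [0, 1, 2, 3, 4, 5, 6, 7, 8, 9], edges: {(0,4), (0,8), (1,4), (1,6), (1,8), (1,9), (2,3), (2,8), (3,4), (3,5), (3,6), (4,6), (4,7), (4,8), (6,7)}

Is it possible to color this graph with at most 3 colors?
Yes, G is 3-colorable

A valid 3-coloring: color 1: [2, 4, 5, 9]; color 2: [6, 8]; color 3: [0, 1, 3, 7].
(χ(G) = 3 ≤ 3.)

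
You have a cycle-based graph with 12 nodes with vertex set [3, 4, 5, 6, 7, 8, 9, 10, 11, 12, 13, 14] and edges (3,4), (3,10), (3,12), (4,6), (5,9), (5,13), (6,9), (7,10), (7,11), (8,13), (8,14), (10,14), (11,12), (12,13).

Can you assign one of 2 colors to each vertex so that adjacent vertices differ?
No, G is not 2-colorable

Odd cycle [11, 7, 10, 14, 8, 13, 12] needs 3 colors (χ ≥ 3).
Hence χ(G) ≥ 3 > 2, so no proper 2-coloring exists.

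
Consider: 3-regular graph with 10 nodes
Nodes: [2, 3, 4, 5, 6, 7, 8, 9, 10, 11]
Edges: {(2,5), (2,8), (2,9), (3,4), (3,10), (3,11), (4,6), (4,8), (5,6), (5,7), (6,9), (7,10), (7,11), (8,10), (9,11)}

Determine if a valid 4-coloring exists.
Yes, G is 4-colorable

A valid 4-coloring: color 1: [4, 5, 9, 10]; color 2: [6, 8, 11]; color 3: [2, 3, 7].
(χ(G) = 3 ≤ 4.)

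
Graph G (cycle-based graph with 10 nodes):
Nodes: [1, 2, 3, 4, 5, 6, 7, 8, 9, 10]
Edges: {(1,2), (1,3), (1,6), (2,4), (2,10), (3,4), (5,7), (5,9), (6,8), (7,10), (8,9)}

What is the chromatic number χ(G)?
Clique number ω(G) = 2 (lower bound: χ ≥ ω).
The graph is bipartite (no odd cycle), so 2 colors suffice: χ(G) = 2.
A valid 2-coloring: color 1: [1, 4, 5, 8, 10]; color 2: [2, 3, 6, 7, 9].

χ(G) = 2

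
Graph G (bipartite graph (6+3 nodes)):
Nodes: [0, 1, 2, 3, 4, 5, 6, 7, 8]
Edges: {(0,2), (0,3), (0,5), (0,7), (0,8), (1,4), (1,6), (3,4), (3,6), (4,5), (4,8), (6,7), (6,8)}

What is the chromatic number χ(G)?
χ(G) = 2

Clique number ω(G) = 2 (lower bound: χ ≥ ω).
The graph is bipartite (no odd cycle), so 2 colors suffice: χ(G) = 2.
A valid 2-coloring: color 1: [0, 4, 6]; color 2: [1, 2, 3, 5, 7, 8].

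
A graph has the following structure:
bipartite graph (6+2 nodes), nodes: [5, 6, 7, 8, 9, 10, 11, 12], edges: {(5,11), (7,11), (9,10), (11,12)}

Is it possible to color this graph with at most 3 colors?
A valid 3-coloring: color 1: [6, 8, 9, 11]; color 2: [5, 7, 10, 12].
(χ(G) = 2 ≤ 3.)

Yes, G is 3-colorable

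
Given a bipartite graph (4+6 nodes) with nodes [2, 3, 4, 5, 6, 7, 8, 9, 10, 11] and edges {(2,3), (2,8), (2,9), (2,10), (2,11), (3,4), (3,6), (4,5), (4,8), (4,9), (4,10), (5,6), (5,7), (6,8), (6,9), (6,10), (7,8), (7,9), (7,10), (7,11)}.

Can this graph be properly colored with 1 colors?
No, G is not 1-colorable

Edge (2,3) forces its endpoints to differ, so 1 color is not enough.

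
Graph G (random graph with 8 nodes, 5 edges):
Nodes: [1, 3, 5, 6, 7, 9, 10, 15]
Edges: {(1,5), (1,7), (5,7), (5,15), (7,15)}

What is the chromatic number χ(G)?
χ(G) = 3

Clique number ω(G) = 3 (lower bound: χ ≥ ω).
The clique on [1, 5, 7] has size 3, forcing χ ≥ 3, and the coloring below uses 3 colors, so χ(G) = 3.
A valid 3-coloring: color 1: [3, 5, 6, 9, 10]; color 2: [7]; color 3: [1, 15].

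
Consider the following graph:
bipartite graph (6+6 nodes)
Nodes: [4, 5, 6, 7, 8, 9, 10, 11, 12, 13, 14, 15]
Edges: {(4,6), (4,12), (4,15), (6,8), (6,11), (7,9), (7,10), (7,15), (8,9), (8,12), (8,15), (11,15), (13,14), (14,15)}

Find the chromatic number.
χ(G) = 2

Clique number ω(G) = 2 (lower bound: χ ≥ ω).
The graph is bipartite (no odd cycle), so 2 colors suffice: χ(G) = 2.
A valid 2-coloring: color 1: [5, 6, 9, 10, 12, 13, 15]; color 2: [4, 7, 8, 11, 14].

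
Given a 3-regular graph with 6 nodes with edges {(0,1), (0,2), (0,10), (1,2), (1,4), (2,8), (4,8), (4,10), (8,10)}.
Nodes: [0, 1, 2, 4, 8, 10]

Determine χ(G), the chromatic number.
χ(G) = 3

Clique number ω(G) = 3 (lower bound: χ ≥ ω).
The clique on [0, 1, 2] has size 3, forcing χ ≥ 3, and the coloring below uses 3 colors, so χ(G) = 3.
A valid 3-coloring: color 1: [1, 10]; color 2: [2, 4]; color 3: [0, 8].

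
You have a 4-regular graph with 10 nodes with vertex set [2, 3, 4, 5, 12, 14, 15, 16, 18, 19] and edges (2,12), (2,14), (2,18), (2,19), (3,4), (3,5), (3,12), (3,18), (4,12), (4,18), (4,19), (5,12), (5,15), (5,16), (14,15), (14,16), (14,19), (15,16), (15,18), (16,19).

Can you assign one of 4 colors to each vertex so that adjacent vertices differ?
Yes, G is 4-colorable

A valid 4-coloring: color 1: [12, 16, 18]; color 2: [4, 5, 14]; color 3: [2, 3, 15]; color 4: [19].
(χ(G) = 4 ≤ 4.)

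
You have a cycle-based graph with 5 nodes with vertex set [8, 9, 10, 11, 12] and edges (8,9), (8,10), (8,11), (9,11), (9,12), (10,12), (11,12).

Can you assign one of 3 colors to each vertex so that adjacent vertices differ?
Yes, G is 3-colorable

A valid 3-coloring: color 1: [9, 10]; color 2: [11]; color 3: [8, 12].
(χ(G) = 3 ≤ 3.)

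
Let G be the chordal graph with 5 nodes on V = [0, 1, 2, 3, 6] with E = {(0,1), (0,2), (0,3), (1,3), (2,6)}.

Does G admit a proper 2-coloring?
No, G is not 2-colorable

The clique on vertices [0, 1, 3] has size 3 > 2, so it alone needs 3 colors.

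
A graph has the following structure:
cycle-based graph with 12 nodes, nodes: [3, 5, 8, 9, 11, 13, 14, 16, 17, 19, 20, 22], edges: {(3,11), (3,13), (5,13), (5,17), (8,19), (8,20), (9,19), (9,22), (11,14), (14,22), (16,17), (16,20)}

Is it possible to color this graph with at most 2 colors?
Yes, G is 2-colorable

A valid 2-coloring: color 1: [3, 5, 8, 9, 14, 16]; color 2: [11, 13, 17, 19, 20, 22].
(χ(G) = 2 ≤ 2.)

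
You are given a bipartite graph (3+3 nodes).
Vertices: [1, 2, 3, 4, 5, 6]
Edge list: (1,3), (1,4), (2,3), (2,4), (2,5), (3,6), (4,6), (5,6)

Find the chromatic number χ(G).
Clique number ω(G) = 2 (lower bound: χ ≥ ω).
The graph is bipartite (no odd cycle), so 2 colors suffice: χ(G) = 2.
A valid 2-coloring: color 1: [3, 4, 5]; color 2: [1, 2, 6].

χ(G) = 2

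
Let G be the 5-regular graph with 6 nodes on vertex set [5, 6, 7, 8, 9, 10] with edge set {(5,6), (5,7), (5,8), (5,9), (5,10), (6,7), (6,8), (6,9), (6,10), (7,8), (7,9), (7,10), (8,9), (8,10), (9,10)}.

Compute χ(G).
χ(G) = 6

Clique number ω(G) = 6 (lower bound: χ ≥ ω).
The clique on [5, 6, 7, 8, 9, 10] has size 6, forcing χ ≥ 6, and the coloring below uses 6 colors, so χ(G) = 6.
A valid 6-coloring: color 1: [5]; color 2: [9]; color 3: [10]; color 4: [6]; color 5: [8]; color 6: [7].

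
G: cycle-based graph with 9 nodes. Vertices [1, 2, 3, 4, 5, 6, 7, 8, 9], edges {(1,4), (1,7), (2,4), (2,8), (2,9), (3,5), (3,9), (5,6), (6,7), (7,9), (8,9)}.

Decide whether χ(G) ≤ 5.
A valid 5-coloring: color 1: [4, 6, 9]; color 2: [2, 5, 7]; color 3: [1, 3, 8].
(χ(G) = 3 ≤ 5.)

Yes, G is 5-colorable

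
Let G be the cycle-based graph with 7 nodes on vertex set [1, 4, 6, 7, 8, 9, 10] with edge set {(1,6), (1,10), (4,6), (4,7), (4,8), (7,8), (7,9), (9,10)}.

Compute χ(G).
χ(G) = 3

Clique number ω(G) = 3 (lower bound: χ ≥ ω).
The clique on [4, 7, 8] has size 3, forcing χ ≥ 3, and the coloring below uses 3 colors, so χ(G) = 3.
A valid 3-coloring: color 1: [6, 7, 10]; color 2: [1, 4, 9]; color 3: [8].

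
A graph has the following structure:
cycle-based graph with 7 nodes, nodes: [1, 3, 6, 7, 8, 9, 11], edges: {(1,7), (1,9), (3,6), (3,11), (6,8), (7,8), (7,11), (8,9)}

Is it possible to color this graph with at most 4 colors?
A valid 4-coloring: color 1: [1, 3, 8]; color 2: [6, 7, 9]; color 3: [11].
(χ(G) = 3 ≤ 4.)

Yes, G is 4-colorable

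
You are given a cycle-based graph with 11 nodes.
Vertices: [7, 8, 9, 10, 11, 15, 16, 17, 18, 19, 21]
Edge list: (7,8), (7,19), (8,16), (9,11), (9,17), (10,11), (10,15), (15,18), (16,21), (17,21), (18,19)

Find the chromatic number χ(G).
Clique number ω(G) = 2 (lower bound: χ ≥ ω).
Odd cycle [16, 21, 17, 9, 11, 10, 15, 18, 19, 7, 8] needs 3 colors (χ ≥ 3).
The coloring below uses 3 colors, so χ(G) = 3.
A valid 3-coloring: color 1: [7, 11, 15, 16, 17]; color 2: [8, 9, 10, 18, 21]; color 3: [19].

χ(G) = 3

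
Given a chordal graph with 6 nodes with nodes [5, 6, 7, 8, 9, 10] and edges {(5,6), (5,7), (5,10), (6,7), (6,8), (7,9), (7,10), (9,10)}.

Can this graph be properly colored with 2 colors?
No, G is not 2-colorable

The clique on vertices [7, 9, 10] has size 3 > 2, so it alone needs 3 colors.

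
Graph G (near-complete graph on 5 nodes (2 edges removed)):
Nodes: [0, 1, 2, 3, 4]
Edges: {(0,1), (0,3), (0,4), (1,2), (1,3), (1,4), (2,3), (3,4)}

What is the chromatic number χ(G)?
Clique number ω(G) = 4 (lower bound: χ ≥ ω).
The clique on [0, 1, 3, 4] has size 4, forcing χ ≥ 4, and the coloring below uses 4 colors, so χ(G) = 4.
A valid 4-coloring: color 1: [3]; color 2: [1]; color 3: [2, 4]; color 4: [0].

χ(G) = 4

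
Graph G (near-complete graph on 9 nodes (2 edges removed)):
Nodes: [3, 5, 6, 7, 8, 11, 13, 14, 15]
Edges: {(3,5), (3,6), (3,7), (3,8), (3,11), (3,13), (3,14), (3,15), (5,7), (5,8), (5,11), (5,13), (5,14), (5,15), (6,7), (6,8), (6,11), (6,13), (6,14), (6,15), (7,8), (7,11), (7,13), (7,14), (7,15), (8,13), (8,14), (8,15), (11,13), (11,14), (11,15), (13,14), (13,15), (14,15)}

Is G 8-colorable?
Yes, G is 8-colorable

A valid 8-coloring: color 1: [15]; color 2: [7]; color 3: [14]; color 4: [13]; color 5: [3]; color 6: [5, 6]; color 7: [8, 11].
(χ(G) = 7 ≤ 8.)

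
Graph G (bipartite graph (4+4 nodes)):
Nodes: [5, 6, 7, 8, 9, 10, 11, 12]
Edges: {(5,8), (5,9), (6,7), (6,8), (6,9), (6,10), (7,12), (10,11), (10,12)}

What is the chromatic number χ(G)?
Clique number ω(G) = 2 (lower bound: χ ≥ ω).
The graph is bipartite (no odd cycle), so 2 colors suffice: χ(G) = 2.
A valid 2-coloring: color 1: [5, 6, 11, 12]; color 2: [7, 8, 9, 10].

χ(G) = 2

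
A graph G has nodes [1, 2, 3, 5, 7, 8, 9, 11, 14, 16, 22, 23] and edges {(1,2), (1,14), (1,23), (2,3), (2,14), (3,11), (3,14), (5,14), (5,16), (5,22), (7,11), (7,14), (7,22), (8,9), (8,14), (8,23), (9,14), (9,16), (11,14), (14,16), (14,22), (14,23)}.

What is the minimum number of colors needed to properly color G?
Clique number ω(G) = 3 (lower bound: χ ≥ ω).
Odd cycle [8, 9, 16, 5, 22, 7, 11, 3, 2, 1, 23] needs 3 colors (χ ≥ 3).
Vertex 14 is adjacent to every vertex of [1, 2, 3, 5, 7, 8, 9, 11, 16, 22, 23], which already need 3 colors among themselves, so 14 needs a new color (χ ≥ 4).
The coloring below uses 4 colors, so χ(G) = 4.
A valid 4-coloring: color 1: [14]; color 2: [1, 8, 11, 16, 22]; color 3: [3, 5, 7, 9, 23]; color 4: [2].

χ(G) = 4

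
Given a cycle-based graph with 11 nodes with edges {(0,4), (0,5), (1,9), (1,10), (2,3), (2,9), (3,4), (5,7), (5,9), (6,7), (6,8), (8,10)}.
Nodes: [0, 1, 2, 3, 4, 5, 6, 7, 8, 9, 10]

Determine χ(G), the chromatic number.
χ(G) = 3

Clique number ω(G) = 2 (lower bound: χ ≥ ω).
Odd cycle [5, 7, 6, 8, 10, 1, 9] needs 3 colors (χ ≥ 3).
The coloring below uses 3 colors, so χ(G) = 3.
A valid 3-coloring: color 1: [0, 3, 7, 8, 9]; color 2: [1, 2, 4, 5, 6]; color 3: [10].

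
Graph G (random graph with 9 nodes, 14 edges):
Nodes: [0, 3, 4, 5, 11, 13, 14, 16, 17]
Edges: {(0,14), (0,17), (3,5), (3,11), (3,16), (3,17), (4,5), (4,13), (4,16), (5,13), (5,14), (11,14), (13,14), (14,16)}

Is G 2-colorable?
No, G is not 2-colorable

The clique on vertices [4, 5, 13] has size 3 > 2, so it alone needs 3 colors.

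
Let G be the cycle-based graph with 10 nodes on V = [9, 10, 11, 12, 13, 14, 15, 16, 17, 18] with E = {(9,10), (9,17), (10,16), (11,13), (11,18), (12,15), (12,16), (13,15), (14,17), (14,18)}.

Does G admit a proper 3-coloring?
A valid 3-coloring: color 1: [9, 11, 14, 15, 16]; color 2: [10, 12, 13, 17, 18].
(χ(G) = 2 ≤ 3.)

Yes, G is 3-colorable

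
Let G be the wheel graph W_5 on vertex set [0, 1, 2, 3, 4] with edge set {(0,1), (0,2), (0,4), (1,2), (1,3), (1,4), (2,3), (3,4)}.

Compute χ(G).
Clique number ω(G) = 3 (lower bound: χ ≥ ω).
The clique on [0, 1, 2] has size 3, forcing χ ≥ 3, and the coloring below uses 3 colors, so χ(G) = 3.
A valid 3-coloring: color 1: [1]; color 2: [2, 4]; color 3: [0, 3].

χ(G) = 3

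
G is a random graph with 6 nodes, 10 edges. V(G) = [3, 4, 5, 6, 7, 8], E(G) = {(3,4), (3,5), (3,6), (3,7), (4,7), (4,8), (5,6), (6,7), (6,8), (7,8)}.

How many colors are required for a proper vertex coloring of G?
Clique number ω(G) = 3 (lower bound: χ ≥ ω).
The clique on [4, 7, 8] has size 3, forcing χ ≥ 3, and the coloring below uses 3 colors, so χ(G) = 3.
A valid 3-coloring: color 1: [5, 7]; color 2: [3, 8]; color 3: [4, 6].

χ(G) = 3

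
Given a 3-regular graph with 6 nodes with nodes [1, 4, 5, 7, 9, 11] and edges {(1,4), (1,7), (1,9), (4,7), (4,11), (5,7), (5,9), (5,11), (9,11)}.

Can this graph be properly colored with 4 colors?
Yes, G is 4-colorable

A valid 4-coloring: color 1: [1, 5]; color 2: [4, 9]; color 3: [7, 11].
(χ(G) = 3 ≤ 4.)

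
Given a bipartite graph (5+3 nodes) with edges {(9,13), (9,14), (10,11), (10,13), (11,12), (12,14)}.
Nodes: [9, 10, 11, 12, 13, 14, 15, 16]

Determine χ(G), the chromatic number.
χ(G) = 2

Clique number ω(G) = 2 (lower bound: χ ≥ ω).
The graph is bipartite (no odd cycle), so 2 colors suffice: χ(G) = 2.
A valid 2-coloring: color 1: [11, 13, 14, 15, 16]; color 2: [9, 10, 12].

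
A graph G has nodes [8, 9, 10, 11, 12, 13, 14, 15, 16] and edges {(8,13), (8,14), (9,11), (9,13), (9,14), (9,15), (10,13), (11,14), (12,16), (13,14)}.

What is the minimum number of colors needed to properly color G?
Clique number ω(G) = 3 (lower bound: χ ≥ ω).
The clique on [8, 13, 14] has size 3, forcing χ ≥ 3, and the coloring below uses 3 colors, so χ(G) = 3.
A valid 3-coloring: color 1: [11, 13, 15, 16]; color 2: [10, 12, 14]; color 3: [8, 9].

χ(G) = 3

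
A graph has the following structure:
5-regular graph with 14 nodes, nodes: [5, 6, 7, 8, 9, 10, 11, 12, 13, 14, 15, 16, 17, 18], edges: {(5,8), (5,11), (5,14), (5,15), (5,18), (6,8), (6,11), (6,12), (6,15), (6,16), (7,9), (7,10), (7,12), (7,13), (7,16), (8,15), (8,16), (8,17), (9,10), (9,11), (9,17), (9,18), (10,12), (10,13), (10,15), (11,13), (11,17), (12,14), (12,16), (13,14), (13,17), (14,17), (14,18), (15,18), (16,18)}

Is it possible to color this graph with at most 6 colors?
Yes, G is 6-colorable

A valid 6-coloring: color 1: [11, 14, 15, 16]; color 2: [5, 9, 12, 13]; color 3: [6, 10, 17, 18]; color 4: [7, 8].
(χ(G) = 4 ≤ 6.)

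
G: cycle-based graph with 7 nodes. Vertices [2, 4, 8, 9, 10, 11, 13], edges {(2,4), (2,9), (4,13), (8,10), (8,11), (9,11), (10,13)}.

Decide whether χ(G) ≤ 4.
A valid 4-coloring: color 1: [2, 8, 13]; color 2: [4, 10, 11]; color 3: [9].
(χ(G) = 3 ≤ 4.)

Yes, G is 4-colorable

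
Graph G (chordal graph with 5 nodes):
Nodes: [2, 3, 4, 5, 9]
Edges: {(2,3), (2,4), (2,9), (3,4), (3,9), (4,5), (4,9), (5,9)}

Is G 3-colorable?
No, G is not 3-colorable

The clique on vertices [2, 3, 4, 9] has size 4 > 3, so it alone needs 4 colors.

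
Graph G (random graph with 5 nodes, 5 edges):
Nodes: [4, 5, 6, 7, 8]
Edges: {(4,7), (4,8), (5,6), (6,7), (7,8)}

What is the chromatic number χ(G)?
Clique number ω(G) = 3 (lower bound: χ ≥ ω).
The clique on [4, 7, 8] has size 3, forcing χ ≥ 3, and the coloring below uses 3 colors, so χ(G) = 3.
A valid 3-coloring: color 1: [5, 7]; color 2: [6, 8]; color 3: [4].

χ(G) = 3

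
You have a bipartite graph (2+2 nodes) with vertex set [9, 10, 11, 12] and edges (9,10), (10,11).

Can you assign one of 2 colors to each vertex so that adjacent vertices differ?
A valid 2-coloring: color 1: [10, 12]; color 2: [9, 11].
(χ(G) = 2 ≤ 2.)

Yes, G is 2-colorable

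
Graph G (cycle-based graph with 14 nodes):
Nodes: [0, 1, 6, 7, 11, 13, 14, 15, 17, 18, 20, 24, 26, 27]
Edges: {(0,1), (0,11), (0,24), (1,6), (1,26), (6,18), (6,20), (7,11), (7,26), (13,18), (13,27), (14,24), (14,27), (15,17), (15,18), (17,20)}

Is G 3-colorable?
Yes, G is 3-colorable

A valid 3-coloring: color 1: [0, 6, 7, 13, 14, 17]; color 2: [1, 11, 18, 20, 24, 27]; color 3: [15, 26].
(χ(G) = 3 ≤ 3.)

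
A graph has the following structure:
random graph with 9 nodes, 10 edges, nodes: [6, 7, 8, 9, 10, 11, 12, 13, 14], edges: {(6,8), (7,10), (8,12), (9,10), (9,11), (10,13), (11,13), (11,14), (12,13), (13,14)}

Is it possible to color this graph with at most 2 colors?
The clique on vertices [11, 13, 14] has size 3 > 2, so it alone needs 3 colors.

No, G is not 2-colorable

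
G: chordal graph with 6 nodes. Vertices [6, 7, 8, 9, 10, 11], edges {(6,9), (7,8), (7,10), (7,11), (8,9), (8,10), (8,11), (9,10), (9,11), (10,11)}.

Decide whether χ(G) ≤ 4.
A valid 4-coloring: color 1: [6, 10]; color 2: [11]; color 3: [8]; color 4: [7, 9].
(χ(G) = 4 ≤ 4.)

Yes, G is 4-colorable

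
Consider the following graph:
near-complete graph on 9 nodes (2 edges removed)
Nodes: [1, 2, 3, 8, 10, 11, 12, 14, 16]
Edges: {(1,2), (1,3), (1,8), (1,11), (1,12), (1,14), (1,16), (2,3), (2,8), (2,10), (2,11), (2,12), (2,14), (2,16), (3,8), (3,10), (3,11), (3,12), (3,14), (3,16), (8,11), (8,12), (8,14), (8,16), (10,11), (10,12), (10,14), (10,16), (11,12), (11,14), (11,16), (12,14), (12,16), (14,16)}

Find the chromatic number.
Clique number ω(G) = 8 (lower bound: χ ≥ ω).
The clique on [1, 2, 3, 8, 11, 12, 14, 16] has size 8, forcing χ ≥ 8, and the coloring below uses 8 colors, so χ(G) = 8.
A valid 8-coloring: color 1: [16]; color 2: [12]; color 3: [2]; color 4: [11]; color 5: [14]; color 6: [3]; color 7: [1, 10]; color 8: [8].

χ(G) = 8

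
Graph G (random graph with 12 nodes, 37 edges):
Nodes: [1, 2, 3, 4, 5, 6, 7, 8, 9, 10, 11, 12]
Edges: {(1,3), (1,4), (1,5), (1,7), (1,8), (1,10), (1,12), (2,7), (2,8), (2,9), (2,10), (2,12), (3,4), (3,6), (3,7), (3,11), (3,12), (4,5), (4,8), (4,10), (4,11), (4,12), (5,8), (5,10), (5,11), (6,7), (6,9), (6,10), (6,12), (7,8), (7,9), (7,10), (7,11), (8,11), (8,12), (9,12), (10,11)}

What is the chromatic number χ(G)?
Clique number ω(G) = 4 (lower bound: χ ≥ ω).
The clique on [1, 4, 8, 12] has size 4, forcing χ ≥ 4, and the coloring below uses 4 colors, so χ(G) = 4.
A valid 4-coloring: color 1: [4, 7]; color 2: [3, 8, 9, 10]; color 3: [1, 2, 6, 11]; color 4: [5, 12].

χ(G) = 4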